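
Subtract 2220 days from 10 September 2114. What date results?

August 12, 2108

−365 (one year) → Sep 10, 2113 (1855 left).
−365 (one year) → Sep 10, 2112 (1490 left).
−366 (one year; includes Feb 29, 2112) → Sep 10, 2111 (1124 left).
−365 (one year) → Sep 10, 2110 (759 left).
−365 (one year) → Sep 10, 2109 (394 left).
−10 → Aug 31, 2109 (end of Aug, 31 days; 384 left).
−31 → Jul 31, 2109 (end of Jul, 31 days; 353 left).
−31 → Jun 30, 2109 (end of Jun, 30 days; 322 left).
−30 → May 31, 2109 (end of May, 31 days; 292 left).
−31 → Apr 30, 2109 (end of Apr, 30 days; 261 left).
−30 → Mar 31, 2109 (end of Mar, 31 days; 231 left).
−31 → Feb 28, 2109 (end of Feb, 28 days; 200 left).
−28 → Jan 31, 2109 (end of Jan, 31 days; 172 left).
−31 → Dec 31, 2108 (end of Dec, 31 days; 141 left).
−31 → Nov 30, 2108 (end of Nov, 30 days; 110 left).
−30 → Oct 31, 2108 (end of Oct, 31 days; 80 left).
−31 → Sep 30, 2108 (end of Sep, 30 days; 49 left).
−30 → Aug 31, 2108 (end of Aug, 31 days; 19 left).
−19 → Aug 12, 2108.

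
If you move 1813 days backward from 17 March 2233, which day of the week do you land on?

Sunday

First find the weekday of Mar 17, 2233. Doomsday rule: the anchor day for the 2200s is Friday. For year 33: 33÷12 = 2 r 9, and 9÷4 = 2, so 2+9+2 = 13.
Friday + 13 ≡ Thursday — that's 2233's doomsday.
In March the doomsday date is Mar 14.
Mar 17 is 3 days after Mar 14; 3 mod 7 = 3, so Thursday + 3 = Sunday.
1813 mod 7 = 0, so 1813 days before a Sunday is Sunday − 0 = Sunday.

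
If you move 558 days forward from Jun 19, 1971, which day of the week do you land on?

First find the weekday of Jun 19, 1971. Doomsday rule: the anchor day for the 1900s is Wednesday. For year 71: 71÷12 = 5 r 11, and 11÷4 = 2, so 5+11+2 = 18.
Wednesday + 18 ≡ Sunday — that's 1971's doomsday.
In June the doomsday date is Jun 6.
Jun 19 is 13 days after Jun 6; 13 mod 7 = 6, so Sunday + 6 = Saturday.
558 mod 7 = 5, so 558 days after a Saturday is Saturday + 5 = Thursday.

Thursday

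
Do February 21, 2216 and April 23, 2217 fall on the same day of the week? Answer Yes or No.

From Feb 21, 2216 to Apr 23, 2217 is 427 days.
427 mod 7 = 0, so they are the same weekday.
(Feb 21, 2216 is a Wednesday; Apr 23, 2217 is a Wednesday.)

Yes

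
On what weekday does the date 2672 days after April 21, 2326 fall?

Monday

Apr 21, 2326 is a Wednesday.
2672 mod 7 = 5, so 2672 days after a Wednesday is Wednesday + 5 = Monday.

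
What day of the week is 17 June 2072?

January 1, 2072 is a Friday.
Jan 1, 2072 → Feb 1, 2072: 31 days (January has 31).
Feb 1, 2072 → Mar 1, 2072: 29 days (February has 29).
Mar 1, 2072 → Apr 1, 2072: 31 days (March has 31).
Apr 1, 2072 → May 1, 2072: 30 days (April has 30).
May 1, 2072 → Jun 1, 2072: 31 days (May has 31).
Jun 1, 2072 → Jun 17, 2072: 16 days.
Total: 168 days.
168 mod 7 = 0, so Friday + 0 = Friday.

Friday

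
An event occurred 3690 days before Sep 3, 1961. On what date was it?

July 28, 1951

−365 (one year) → Sep 3, 1960 (3325 left).
−366 (one year; includes Feb 29, 1960) → Sep 3, 1959 (2959 left).
−365 (one year) → Sep 3, 1958 (2594 left).
−365 (one year) → Sep 3, 1957 (2229 left).
−365 (one year) → Sep 3, 1956 (1864 left).
−366 (one year; includes Feb 29, 1956) → Sep 3, 1955 (1498 left).
−365 (one year) → Sep 3, 1954 (1133 left).
−365 (one year) → Sep 3, 1953 (768 left).
−365 (one year) → Sep 3, 1952 (403 left).
−366 (one year; includes Feb 29, 1952) → Sep 3, 1951 (37 left).
−3 → Aug 31, 1951 (end of Aug, 31 days; 34 left).
−31 → Jul 31, 1951 (end of Jul, 31 days; 3 left).
−3 → Jul 28, 1951.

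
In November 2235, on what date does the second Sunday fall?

November 1, 2235 is a Sunday.
The first Sunday is therefore November 1 (same day).
The second Sunday is 1 + 1×7 = November 8.

November 8, 2235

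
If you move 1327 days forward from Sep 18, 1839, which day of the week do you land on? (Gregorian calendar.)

First find the weekday of Sep 18, 1839. Doomsday rule: the anchor day for the 1800s is Friday. For year 39: 39÷12 = 3 r 3, and 3÷4 = 0, so 3+3+0 = 6.
Friday + 6 ≡ Thursday — that's 1839's doomsday.
In September the doomsday date is Sep 5.
Sep 18 is 13 days after Sep 5; 13 mod 7 = 6, so Thursday + 6 = Wednesday.
1327 mod 7 = 4, so 1327 days after a Wednesday is Wednesday + 4 = Sunday.

Sunday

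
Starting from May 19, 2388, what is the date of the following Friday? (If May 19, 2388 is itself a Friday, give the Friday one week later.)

May 20, 2388

May 19, 2388 is a Thursday.
From Thursday to the next Friday is 1 day.
May 19, 2388 + 1 = May 20, 2388.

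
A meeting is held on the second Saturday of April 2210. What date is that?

April 1, 2210 is a Sunday.
The first Saturday is therefore April 7 (6 days later).
The second Saturday is 7 + 1×7 = April 14.

April 14, 2210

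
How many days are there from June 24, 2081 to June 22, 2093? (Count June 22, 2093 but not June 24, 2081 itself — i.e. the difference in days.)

Jun 24, 2081 → Jun 24, 2082: 365 days.
Jun 24, 2082 → Jun 24, 2083: 365 days.
Jun 24, 2083 → Jun 24, 2084: 366 days (Feb 29, 2084 is in that span).
Jun 24, 2084 → Jun 24, 2085: 365 days.
Jun 24, 2085 → Jun 24, 2086: 365 days.
Jun 24, 2086 → Jun 24, 2087: 365 days.
Jun 24, 2087 → Jun 24, 2088: 366 days (Feb 29, 2088 is in that span).
Jun 24, 2088 → Jun 24, 2089: 365 days.
Jun 24, 2089 → Jun 24, 2090: 365 days.
Jun 24, 2090 → Jun 24, 2091: 365 days.
Jun 24, 2091 → Jun 24, 2092: 366 days (Feb 29, 2092 is in that span).
Jun 24, 2092 → Jul 24, 2092: 30 days (June has 30).
Jul 24, 2092 → Aug 24, 2092: 31 days (July has 31).
Aug 24, 2092 → Sep 24, 2092: 31 days (August has 31).
Sep 24, 2092 → Oct 24, 2092: 30 days (September has 30).
Oct 24, 2092 → Nov 24, 2092: 31 days (October has 31).
Nov 24, 2092 → Dec 24, 2092: 30 days (November has 30).
Dec 24, 2092 → Jan 24, 2093: 31 days (December has 31).
Jan 24, 2093 → Feb 24, 2093: 31 days (January has 31).
Feb 24, 2093 → Mar 24, 2093: 28 days (February has 28).
Mar 24, 2093 → Apr 24, 2093: 31 days (March has 31).
Apr 24, 2093 → May 24, 2093: 30 days (April has 30).
May 24, 2093 → Jun 22, 2093: 29 days.
Total: 4381 days.

4381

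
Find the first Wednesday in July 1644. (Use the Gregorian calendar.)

July 1, 1644 is a Friday.
The first Wednesday is therefore July 6 (5 days later).

July 6, 1644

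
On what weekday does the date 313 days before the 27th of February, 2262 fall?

Saturday

First find the weekday of Feb 27, 2262. Doomsday rule: the anchor day for the 2200s is Friday. For year 62: 62÷12 = 5 r 2, and 2÷4 = 0, so 5+2+0 = 7.
Friday + 7 ≡ Friday — that's 2262's doomsday.
In February the doomsday date is Feb 28 (2262 is not a leap year).
Feb 27 is 1 day before Feb 28; 1 mod 7 = 1, so Friday − 1 = Thursday.
313 mod 7 = 5, so 313 days before a Thursday is Thursday − 5 = Saturday.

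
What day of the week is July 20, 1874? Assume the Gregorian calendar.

Monday

Doomsday rule: the anchor day for the 1800s is Friday. For year 74: 74÷12 = 6 r 2, and 2÷4 = 0, so 6+2+0 = 8.
Friday + 8 ≡ Saturday — that's 1874's doomsday.
In July the doomsday date is Jul 11.
Jul 20 is 9 days after Jul 11; 9 mod 7 = 2, so Saturday + 2 = Monday.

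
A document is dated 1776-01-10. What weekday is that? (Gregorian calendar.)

Wednesday

Doomsday rule: the anchor day for the 1700s is Sunday. For year 76: 76÷12 = 6 r 4, and 4÷4 = 1, so 6+4+1 = 11.
Sunday + 11 ≡ Thursday — that's 1776's doomsday.
In January the doomsday date is Jan 4 (1776 is a leap year (divisible by 4)).
Jan 10 is 6 days after Jan 4; 6 mod 7 = 6, so Thursday + 6 = Wednesday.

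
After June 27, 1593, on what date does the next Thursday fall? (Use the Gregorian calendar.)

July 1, 1593

Jun 27, 1593 is a Sunday.
From Sunday to the next Thursday is 4 days.
Jun 27, 1593 + 4 = Jul 1, 1593.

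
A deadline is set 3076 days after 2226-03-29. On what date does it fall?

+365 (one year) → Mar 29, 2227 (2711 left).
+366 (one year; includes Feb 29, 2228) → Mar 29, 2228 (2345 left).
+365 (one year) → Mar 29, 2229 (1980 left).
+365 (one year) → Mar 29, 2230 (1615 left).
+365 (one year) → Mar 29, 2231 (1250 left).
+366 (one year; includes Feb 29, 2232) → Mar 29, 2232 (884 left).
+365 (one year) → Mar 29, 2233 (519 left).
+365 (one year) → Mar 29, 2234 (154 left).
Mar has 31 days: +3 → Apr 1, 2234 (151 left).
Apr has 30 days: +30 → May 1, 2234 (121 left).
May has 31 days: +31 → Jun 1, 2234 (90 left).
Jun has 30 days: +30 → Jul 1, 2234 (60 left).
Jul has 31 days: +31 → Aug 1, 2234 (29 left).
+29 → Aug 30, 2234.

August 30, 2234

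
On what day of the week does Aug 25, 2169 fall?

Doomsday rule: the anchor day for the 2100s is Sunday. For year 69: 69÷12 = 5 r 9, and 9÷4 = 2, so 5+9+2 = 16.
Sunday + 16 ≡ Tuesday — that's 2169's doomsday.
In August the doomsday date is Aug 8.
Aug 25 is 17 days after Aug 8; 17 mod 7 = 3, so Tuesday + 3 = Friday.

Friday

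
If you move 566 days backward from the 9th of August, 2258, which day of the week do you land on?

First find the weekday of Aug 9, 2258. Doomsday rule: the anchor day for the 2200s is Friday. For year 58: 58÷12 = 4 r 10, and 10÷4 = 2, so 4+10+2 = 16.
Friday + 16 ≡ Sunday — that's 2258's doomsday.
In August the doomsday date is Aug 8.
Aug 9 is 1 day after Aug 8; 1 mod 7 = 1, so Sunday + 1 = Monday.
566 mod 7 = 6, so 566 days before a Monday is Monday − 6 = Tuesday.

Tuesday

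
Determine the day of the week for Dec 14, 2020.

January 1, 2020 is a Wednesday.
Jan 1, 2020 → Feb 1, 2020: 31 days (January has 31).
Feb 1, 2020 → Mar 1, 2020: 29 days (February has 29).
Mar 1, 2020 → Apr 1, 2020: 31 days (March has 31).
Apr 1, 2020 → May 1, 2020: 30 days (April has 30).
May 1, 2020 → Jun 1, 2020: 31 days (May has 31).
Jun 1, 2020 → Jul 1, 2020: 30 days (June has 30).
Jul 1, 2020 → Aug 1, 2020: 31 days (July has 31).
Aug 1, 2020 → Sep 1, 2020: 31 days (August has 31).
Sep 1, 2020 → Oct 1, 2020: 30 days (September has 30).
Oct 1, 2020 → Nov 1, 2020: 31 days (October has 31).
Nov 1, 2020 → Dec 1, 2020: 30 days (November has 30).
Dec 1, 2020 → Dec 14, 2020: 13 days.
Total: 348 days.
348 mod 7 = 5, so Wednesday + 5 = Monday.

Monday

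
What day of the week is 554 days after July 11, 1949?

Tuesday

Jul 11, 1949 is a Monday.
554 mod 7 = 1, so 554 days after a Monday is Monday + 1 = Tuesday.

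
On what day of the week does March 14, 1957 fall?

Thursday

Doomsday rule: the anchor day for the 1900s is Wednesday. For year 57: 57÷12 = 4 r 9, and 9÷4 = 2, so 4+9+2 = 15.
Wednesday + 15 ≡ Thursday — that's 1957's doomsday.
In March the doomsday date is Mar 14.
Mar 14 is the doomsday itself: Thursday.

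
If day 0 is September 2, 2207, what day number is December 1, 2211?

1551

Sep 2, 2207 → Sep 2, 2208: 366 days (Feb 29, 2208 is in that span).
Sep 2, 2208 → Sep 2, 2209: 365 days.
Sep 2, 2209 → Sep 2, 2210: 365 days.
Sep 2, 2210 → Sep 2, 2211: 365 days.
Sep 2, 2211 → Oct 2, 2211: 30 days (September has 30).
Oct 2, 2211 → Nov 2, 2211: 31 days (October has 31).
Nov 2, 2211 → Dec 1, 2211: 29 days.
Total: 1551 days.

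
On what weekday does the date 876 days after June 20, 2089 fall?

First find the weekday of Jun 20, 2089. Doomsday rule: the anchor day for the 2000s is Tuesday. For year 89: 89÷12 = 7 r 5, and 5÷4 = 1, so 7+5+1 = 13.
Tuesday + 13 ≡ Monday — that's 2089's doomsday.
In June the doomsday date is Jun 6.
Jun 20 is 14 days after Jun 6; 14 mod 7 = 0, so Monday + 0 = Monday.
876 mod 7 = 1, so 876 days after a Monday is Monday + 1 = Tuesday.

Tuesday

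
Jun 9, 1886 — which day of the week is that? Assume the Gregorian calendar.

January 1, 1886 is a Friday.
Jan 1, 1886 → Feb 1, 1886: 31 days (January has 31).
Feb 1, 1886 → Mar 1, 1886: 28 days (February has 28).
Mar 1, 1886 → Apr 1, 1886: 31 days (March has 31).
Apr 1, 1886 → May 1, 1886: 30 days (April has 30).
May 1, 1886 → Jun 1, 1886: 31 days (May has 31).
Jun 1, 1886 → Jun 9, 1886: 8 days.
Total: 159 days.
159 mod 7 = 5, so Friday + 5 = Wednesday.

Wednesday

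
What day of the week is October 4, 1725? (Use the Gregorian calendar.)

Doomsday rule: the anchor day for the 1700s is Sunday. For year 25: 25÷12 = 2 r 1, and 1÷4 = 0, so 2+1+0 = 3.
Sunday + 3 ≡ Wednesday — that's 1725's doomsday.
In October the doomsday date is Oct 10.
Oct 4 is 6 days before Oct 10; 6 mod 7 = 6, so Wednesday − 6 = Thursday.

Thursday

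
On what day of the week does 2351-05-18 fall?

Friday

Doomsday rule: the anchor day for the 2300s is Wednesday. For year 51: 51÷12 = 4 r 3, and 3÷4 = 0, so 4+3+0 = 7.
Wednesday + 7 ≡ Wednesday — that's 2351's doomsday.
In May the doomsday date is May 9.
May 18 is 9 days after May 9; 9 mod 7 = 2, so Wednesday + 2 = Friday.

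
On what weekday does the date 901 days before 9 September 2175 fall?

Monday

Sep 9, 2175 is a Saturday.
901 mod 7 = 5, so 901 days before a Saturday is Saturday − 5 = Monday.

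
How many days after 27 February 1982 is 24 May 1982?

Feb 27, 1982 → Mar 27, 1982: 28 days (February has 28).
Mar 27, 1982 → Apr 27, 1982: 31 days (March has 31).
Apr 27, 1982 → May 24, 1982: 27 days.
Total: 86 days.

86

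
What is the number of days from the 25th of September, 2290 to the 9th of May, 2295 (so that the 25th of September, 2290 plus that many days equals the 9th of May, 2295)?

Sep 25, 2290 → Sep 25, 2291: 365 days.
Sep 25, 2291 → Sep 25, 2292: 366 days (Feb 29, 2292 is in that span).
Sep 25, 2292 → Sep 25, 2293: 365 days.
Sep 25, 2293 → Sep 25, 2294: 365 days.
Sep 25, 2294 → Oct 25, 2294: 30 days (September has 30).
Oct 25, 2294 → Nov 25, 2294: 31 days (October has 31).
Nov 25, 2294 → Dec 25, 2294: 30 days (November has 30).
Dec 25, 2294 → Jan 25, 2295: 31 days (December has 31).
Jan 25, 2295 → Feb 25, 2295: 31 days (January has 31).
Feb 25, 2295 → Mar 25, 2295: 28 days (February has 28).
Mar 25, 2295 → Apr 25, 2295: 31 days (March has 31).
Apr 25, 2295 → May 9, 2295: 14 days.
Total: 1687 days.

1687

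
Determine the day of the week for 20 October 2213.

Wednesday

Doomsday rule: the anchor day for the 2200s is Friday. For year 13: 13÷12 = 1 r 1, and 1÷4 = 0, so 1+1+0 = 2.
Friday + 2 ≡ Sunday — that's 2213's doomsday.
In October the doomsday date is Oct 10.
Oct 20 is 10 days after Oct 10; 10 mod 7 = 3, so Sunday + 3 = Wednesday.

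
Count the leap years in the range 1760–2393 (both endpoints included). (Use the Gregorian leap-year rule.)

Multiples of 4 in [1760,2393]: 159.
Of those, multiples of 100: 6 (not leap unless ÷400).
Multiples of 400: 1.
Leap years = 159 − 6 + 1 = 154.

154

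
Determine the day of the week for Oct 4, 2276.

Doomsday rule: the anchor day for the 2200s is Friday. For year 76: 76÷12 = 6 r 4, and 4÷4 = 1, so 6+4+1 = 11.
Friday + 11 ≡ Tuesday — that's 2276's doomsday.
In October the doomsday date is Oct 10.
Oct 4 is 6 days before Oct 10; 6 mod 7 = 6, so Tuesday − 6 = Wednesday.

Wednesday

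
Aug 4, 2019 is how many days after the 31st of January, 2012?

Jan 31, 2012 → Jan 31, 2013: 366 days (Feb 29, 2012 is in that span).
Jan 31, 2013 → Jan 31, 2014: 365 days.
Jan 31, 2014 → Jan 31, 2015: 365 days.
Jan 31, 2015 → Jan 31, 2016: 365 days.
Jan 31, 2016 → Jan 31, 2017: 366 days (Feb 29, 2016 is in that span).
Jan 31, 2017 → Jan 31, 2018: 365 days.
Jan 31, 2018 → Jan 31, 2019: 365 days.
Jan 31, 2019 → Feb 28, 2019: 28 days (January has 31).
Feb 28, 2019 → Mar 28, 2019: 28 days (February has 28).
Mar 28, 2019 → Apr 28, 2019: 31 days (March has 31).
Apr 28, 2019 → May 28, 2019: 30 days (April has 30).
May 28, 2019 → Jun 28, 2019: 31 days (May has 31).
Jun 28, 2019 → Jul 28, 2019: 30 days (June has 30).
Jul 28, 2019 → Aug 4, 2019: 7 days.
Total: 2742 days.

2742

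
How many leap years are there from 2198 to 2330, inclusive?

31

Multiples of 4 in [2198,2330]: 33.
Of those, multiples of 100: 2 (not leap unless ÷400).
Multiples of 400: 0.
Leap years = 33 − 2 + 0 = 31.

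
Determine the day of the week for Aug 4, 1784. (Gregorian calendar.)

Doomsday rule: the anchor day for the 1700s is Sunday. For year 84: 84÷12 = 7 r 0, and 0÷4 = 0, so 7+0+0 = 7.
Sunday + 7 ≡ Sunday — that's 1784's doomsday.
In August the doomsday date is Aug 8.
Aug 4 is 4 days before Aug 8; 4 mod 7 = 4, so Sunday − 4 = Wednesday.

Wednesday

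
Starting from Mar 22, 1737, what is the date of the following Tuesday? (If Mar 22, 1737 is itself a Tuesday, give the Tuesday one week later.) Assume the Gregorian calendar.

March 26, 1737

Mar 22, 1737 is a Friday.
From Friday to the next Tuesday is 4 days.
Mar 22, 1737 + 4 = Mar 26, 1737.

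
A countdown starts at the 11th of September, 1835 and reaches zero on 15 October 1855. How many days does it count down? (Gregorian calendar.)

Sep 11, 1835 → Sep 11, 1836: 366 days (Feb 29, 1836 is in that span).
Sep 11, 1836 → Sep 11, 1837: 365 days.
Sep 11, 1837 → Sep 11, 1838: 365 days.
Sep 11, 1838 → Sep 11, 1839: 365 days.
Sep 11, 1839 → Sep 11, 1840: 366 days (Feb 29, 1840 is in that span).
Sep 11, 1840 → Sep 11, 1841: 365 days.
Sep 11, 1841 → Sep 11, 1842: 365 days.
Sep 11, 1842 → Sep 11, 1843: 365 days.
Sep 11, 1843 → Sep 11, 1844: 366 days (Feb 29, 1844 is in that span).
Sep 11, 1844 → Sep 11, 1845: 365 days.
Sep 11, 1845 → Sep 11, 1846: 365 days.
Sep 11, 1846 → Sep 11, 1847: 365 days.
Sep 11, 1847 → Sep 11, 1848: 366 days (Feb 29, 1848 is in that span).
Sep 11, 1848 → Sep 11, 1849: 365 days.
Sep 11, 1849 → Sep 11, 1850: 365 days.
Sep 11, 1850 → Sep 11, 1851: 365 days.
Sep 11, 1851 → Sep 11, 1852: 366 days (Feb 29, 1852 is in that span).
Sep 11, 1852 → Sep 11, 1853: 365 days.
Sep 11, 1853 → Sep 11, 1854: 365 days.
Sep 11, 1854 → Oct 11, 1854: 30 days (September has 30).
Oct 11, 1854 → Nov 11, 1854: 31 days (October has 31).
Nov 11, 1854 → Dec 11, 1854: 30 days (November has 30).
Dec 11, 1854 → Jan 11, 1855: 31 days (December has 31).
Jan 11, 1855 → Feb 11, 1855: 31 days (January has 31).
Feb 11, 1855 → Mar 11, 1855: 28 days (February has 28).
Mar 11, 1855 → Apr 11, 1855: 31 days (March has 31).
Apr 11, 1855 → May 11, 1855: 30 days (April has 30).
May 11, 1855 → Jun 11, 1855: 31 days (May has 31).
Jun 11, 1855 → Jul 11, 1855: 30 days (June has 30).
Jul 11, 1855 → Aug 11, 1855: 31 days (July has 31).
Aug 11, 1855 → Sep 11, 1855: 31 days (August has 31).
Sep 11, 1855 → Oct 11, 1855: 30 days (September has 30).
Oct 11, 1855 → Oct 15, 1855: 4 days.
Total: 7339 days.

7339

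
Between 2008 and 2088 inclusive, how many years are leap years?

21

Multiples of 4 in [2008,2088]: 21.
Of those, multiples of 100: 0 (not leap unless ÷400).
Multiples of 400: 0.
Leap years = 21 − 0 + 0 = 21.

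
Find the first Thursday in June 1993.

June 3, 1993

June 1, 1993 is a Tuesday.
The first Thursday is therefore June 3 (2 days later).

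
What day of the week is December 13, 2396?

Doomsday rule: the anchor day for the 2300s is Wednesday. For year 96: 96÷12 = 8 r 0, and 0÷4 = 0, so 8+0+0 = 8.
Wednesday + 8 ≡ Thursday — that's 2396's doomsday.
In December the doomsday date is Dec 12.
Dec 13 is 1 day after Dec 12; 1 mod 7 = 1, so Thursday + 1 = Friday.

Friday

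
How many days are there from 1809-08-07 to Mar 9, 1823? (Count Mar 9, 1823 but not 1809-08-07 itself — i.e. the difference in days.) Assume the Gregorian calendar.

4962

Aug 7, 1809 → Aug 7, 1810: 365 days.
Aug 7, 1810 → Aug 7, 1811: 365 days.
Aug 7, 1811 → Aug 7, 1812: 366 days (Feb 29, 1812 is in that span).
Aug 7, 1812 → Aug 7, 1813: 365 days.
Aug 7, 1813 → Aug 7, 1814: 365 days.
Aug 7, 1814 → Aug 7, 1815: 365 days.
Aug 7, 1815 → Aug 7, 1816: 366 days (Feb 29, 1816 is in that span).
Aug 7, 1816 → Aug 7, 1817: 365 days.
Aug 7, 1817 → Aug 7, 1818: 365 days.
Aug 7, 1818 → Aug 7, 1819: 365 days.
Aug 7, 1819 → Aug 7, 1820: 366 days (Feb 29, 1820 is in that span).
Aug 7, 1820 → Aug 7, 1821: 365 days.
Aug 7, 1821 → Aug 7, 1822: 365 days.
Aug 7, 1822 → Sep 7, 1822: 31 days (August has 31).
Sep 7, 1822 → Oct 7, 1822: 30 days (September has 30).
Oct 7, 1822 → Nov 7, 1822: 31 days (October has 31).
Nov 7, 1822 → Dec 7, 1822: 30 days (November has 30).
Dec 7, 1822 → Jan 7, 1823: 31 days (December has 31).
Jan 7, 1823 → Feb 7, 1823: 31 days (January has 31).
Feb 7, 1823 → Mar 7, 1823: 28 days (February has 28).
Mar 7, 1823 → Mar 9, 1823: 2 days.
Total: 4962 days.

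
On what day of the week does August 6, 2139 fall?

Doomsday rule: the anchor day for the 2100s is Sunday. For year 39: 39÷12 = 3 r 3, and 3÷4 = 0, so 3+3+0 = 6.
Sunday + 6 ≡ Saturday — that's 2139's doomsday.
In August the doomsday date is Aug 8.
Aug 6 is 2 days before Aug 8; 2 mod 7 = 2, so Saturday − 2 = Thursday.

Thursday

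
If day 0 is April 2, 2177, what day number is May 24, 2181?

1513

Apr 2, 2177 → Apr 2, 2178: 365 days.
Apr 2, 2178 → Apr 2, 2179: 365 days.
Apr 2, 2179 → Apr 2, 2180: 366 days (Feb 29, 2180 is in that span).
Apr 2, 2180 → Apr 2, 2181: 365 days.
Apr 2, 2181 → May 2, 2181: 30 days (April has 30).
May 2, 2181 → May 24, 2181: 22 days.
Total: 1513 days.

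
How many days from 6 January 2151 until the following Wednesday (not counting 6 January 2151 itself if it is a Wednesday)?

7

Jan 6, 2151 is a Wednesday.
From Wednesday to the next Wednesday is 7 days.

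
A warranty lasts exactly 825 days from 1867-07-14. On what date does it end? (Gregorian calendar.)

October 16, 1869

+366 (one year; includes Feb 29, 1868) → Jul 14, 1868 (459 left).
+365 (one year) → Jul 14, 1869 (94 left).
Jul has 31 days: +18 → Aug 1, 1869 (76 left).
Aug has 31 days: +31 → Sep 1, 1869 (45 left).
Sep has 30 days: +30 → Oct 1, 1869 (15 left).
+15 → Oct 16, 1869.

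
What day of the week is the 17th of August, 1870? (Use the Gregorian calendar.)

Wednesday

Doomsday rule: the anchor day for the 1800s is Friday. For year 70: 70÷12 = 5 r 10, and 10÷4 = 2, so 5+10+2 = 17.
Friday + 17 ≡ Monday — that's 1870's doomsday.
In August the doomsday date is Aug 8.
Aug 17 is 9 days after Aug 8; 9 mod 7 = 2, so Monday + 2 = Wednesday.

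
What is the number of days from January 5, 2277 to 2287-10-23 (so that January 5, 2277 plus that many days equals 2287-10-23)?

Jan 5, 2277 → Jan 5, 2278: 365 days.
Jan 5, 2278 → Jan 5, 2279: 365 days.
Jan 5, 2279 → Jan 5, 2280: 365 days.
Jan 5, 2280 → Jan 5, 2281: 366 days (Feb 29, 2280 is in that span).
Jan 5, 2281 → Jan 5, 2282: 365 days.
Jan 5, 2282 → Jan 5, 2283: 365 days.
Jan 5, 2283 → Jan 5, 2284: 365 days.
Jan 5, 2284 → Jan 5, 2285: 366 days (Feb 29, 2284 is in that span).
Jan 5, 2285 → Jan 5, 2286: 365 days.
Jan 5, 2286 → Jan 5, 2287: 365 days.
Jan 5, 2287 → Feb 5, 2287: 31 days (January has 31).
Feb 5, 2287 → Mar 5, 2287: 28 days (February has 28).
Mar 5, 2287 → Apr 5, 2287: 31 days (March has 31).
Apr 5, 2287 → May 5, 2287: 30 days (April has 30).
May 5, 2287 → Jun 5, 2287: 31 days (May has 31).
Jun 5, 2287 → Jul 5, 2287: 30 days (June has 30).
Jul 5, 2287 → Aug 5, 2287: 31 days (July has 31).
Aug 5, 2287 → Sep 5, 2287: 31 days (August has 31).
Sep 5, 2287 → Oct 5, 2287: 30 days (September has 30).
Oct 5, 2287 → Oct 23, 2287: 18 days.
Total: 3943 days.

3943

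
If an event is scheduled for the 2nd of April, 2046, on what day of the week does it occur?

Doomsday rule: the anchor day for the 2000s is Tuesday. For year 46: 46÷12 = 3 r 10, and 10÷4 = 2, so 3+10+2 = 15.
Tuesday + 15 ≡ Wednesday — that's 2046's doomsday.
In April the doomsday date is Apr 4.
Apr 2 is 2 days before Apr 4; 2 mod 7 = 2, so Wednesday − 2 = Monday.

Monday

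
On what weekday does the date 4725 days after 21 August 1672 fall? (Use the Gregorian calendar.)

First find the weekday of Aug 21, 1672. Doomsday rule: the anchor day for the 1600s is Tuesday. For year 72: 72÷12 = 6 r 0, and 0÷4 = 0, so 6+0+0 = 6.
Tuesday + 6 ≡ Monday — that's 1672's doomsday.
In August the doomsday date is Aug 8.
Aug 21 is 13 days after Aug 8; 13 mod 7 = 6, so Monday + 6 = Sunday.
4725 mod 7 = 0, so 4725 days after a Sunday is Sunday + 0 = Sunday.

Sunday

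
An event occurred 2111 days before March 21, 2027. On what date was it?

June 9, 2021

−365 (one year) → Mar 21, 2026 (1746 left).
−365 (one year) → Mar 21, 2025 (1381 left).
−365 (one year) → Mar 21, 2024 (1016 left).
−366 (one year; includes Feb 29, 2024) → Mar 21, 2023 (650 left).
−365 (one year) → Mar 21, 2022 (285 left).
−21 → Feb 28, 2022 (end of Feb, 28 days; 264 left).
−28 → Jan 31, 2022 (end of Jan, 31 days; 236 left).
−31 → Dec 31, 2021 (end of Dec, 31 days; 205 left).
−31 → Nov 30, 2021 (end of Nov, 30 days; 174 left).
−30 → Oct 31, 2021 (end of Oct, 31 days; 144 left).
−31 → Sep 30, 2021 (end of Sep, 30 days; 113 left).
−30 → Aug 31, 2021 (end of Aug, 31 days; 83 left).
−31 → Jul 31, 2021 (end of Jul, 31 days; 52 left).
−31 → Jun 30, 2021 (end of Jun, 30 days; 21 left).
−21 → Jun 9, 2021.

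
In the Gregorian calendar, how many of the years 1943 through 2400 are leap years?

112

Multiples of 4 in [1943,2400]: 115.
Of those, multiples of 100: 5 (not leap unless ÷400).
Multiples of 400: 2.
Leap years = 115 − 5 + 2 = 112.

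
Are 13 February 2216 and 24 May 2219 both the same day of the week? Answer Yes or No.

No

From Feb 13, 2216 to May 24, 2219 is 1196 days.
1196 mod 7 = 6, so they are different weekdays.
(Feb 13, 2216 is a Tuesday; May 24, 2219 is a Monday.)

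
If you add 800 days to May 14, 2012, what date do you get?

+365 (one year) → May 14, 2013 (435 left).
+365 (one year) → May 14, 2014 (70 left).
May has 31 days: +18 → Jun 1, 2014 (52 left).
Jun has 30 days: +30 → Jul 1, 2014 (22 left).
+22 → Jul 23, 2014.

July 23, 2014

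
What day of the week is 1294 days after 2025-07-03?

Wednesday

First find the weekday of Jul 3, 2025. Doomsday rule: the anchor day for the 2000s is Tuesday. For year 25: 25÷12 = 2 r 1, and 1÷4 = 0, so 2+1+0 = 3.
Tuesday + 3 ≡ Friday — that's 2025's doomsday.
In July the doomsday date is Jul 11.
Jul 3 is 8 days before Jul 11; 8 mod 7 = 1, so Friday − 1 = Thursday.
1294 mod 7 = 6, so 1294 days after a Thursday is Thursday + 6 = Wednesday.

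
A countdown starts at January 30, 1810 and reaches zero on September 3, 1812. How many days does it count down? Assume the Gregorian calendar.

947

Jan 30, 1810 → Jan 30, 1811: 365 days.
Jan 30, 1811 → Jan 30, 1812: 365 days.
Jan 30, 1812 → Feb 29, 1812: 30 days (January has 31).
Feb 29, 1812 → Mar 29, 1812: 29 days (February has 29).
Mar 29, 1812 → Apr 29, 1812: 31 days (March has 31).
Apr 29, 1812 → May 29, 1812: 30 days (April has 30).
May 29, 1812 → Jun 29, 1812: 31 days (May has 31).
Jun 29, 1812 → Jul 29, 1812: 30 days (June has 30).
Jul 29, 1812 → Aug 29, 1812: 31 days (July has 31).
Aug 29, 1812 → Sep 3, 1812: 5 days.
Total: 947 days.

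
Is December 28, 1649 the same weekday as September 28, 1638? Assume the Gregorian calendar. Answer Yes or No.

Yes

From Sep 28, 1638 to Dec 28, 1649 is 4109 days.
4109 mod 7 = 0, so they are the same weekday.
(Sep 28, 1638 is a Tuesday; Dec 28, 1649 is a Tuesday.)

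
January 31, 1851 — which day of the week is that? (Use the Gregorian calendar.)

Friday

Doomsday rule: the anchor day for the 1800s is Friday. For year 51: 51÷12 = 4 r 3, and 3÷4 = 0, so 4+3+0 = 7.
Friday + 7 ≡ Friday — that's 1851's doomsday.
In January the doomsday date is Jan 3 (1851 is not a leap year).
Jan 31 is 28 days after Jan 3; 28 mod 7 = 0, so Friday + 0 = Friday.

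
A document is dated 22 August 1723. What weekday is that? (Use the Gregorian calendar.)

Sunday

Doomsday rule: the anchor day for the 1700s is Sunday. For year 23: 23÷12 = 1 r 11, and 11÷4 = 2, so 1+11+2 = 14.
Sunday + 14 ≡ Sunday — that's 1723's doomsday.
In August the doomsday date is Aug 8.
Aug 22 is 14 days after Aug 8; 14 mod 7 = 0, so Sunday + 0 = Sunday.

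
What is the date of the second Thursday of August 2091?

August 1, 2091 is a Wednesday.
The first Thursday is therefore August 2 (1 days later).
The second Thursday is 2 + 1×7 = August 9.

August 9, 2091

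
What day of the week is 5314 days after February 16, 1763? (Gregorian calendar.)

Feb 16, 1763 is a Wednesday.
5314 mod 7 = 1, so 5314 days after a Wednesday is Wednesday + 1 = Thursday.

Thursday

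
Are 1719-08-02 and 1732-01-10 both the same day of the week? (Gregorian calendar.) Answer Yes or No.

No

From Aug 2, 1719 to Jan 10, 1732 is 4544 days.
4544 mod 7 = 1, so they are different weekdays.
(Aug 2, 1719 is a Wednesday; Jan 10, 1732 is a Thursday.)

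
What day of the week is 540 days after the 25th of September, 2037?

First find the weekday of Sep 25, 2037. Doomsday rule: the anchor day for the 2000s is Tuesday. For year 37: 37÷12 = 3 r 1, and 1÷4 = 0, so 3+1+0 = 4.
Tuesday + 4 ≡ Saturday — that's 2037's doomsday.
In September the doomsday date is Sep 5.
Sep 25 is 20 days after Sep 5; 20 mod 7 = 6, so Saturday + 6 = Friday.
540 mod 7 = 1, so 540 days after a Friday is Friday + 1 = Saturday.

Saturday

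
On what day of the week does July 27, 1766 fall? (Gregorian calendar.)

Doomsday rule: the anchor day for the 1700s is Sunday. For year 66: 66÷12 = 5 r 6, and 6÷4 = 1, so 5+6+1 = 12.
Sunday + 12 ≡ Friday — that's 1766's doomsday.
In July the doomsday date is Jul 11.
Jul 27 is 16 days after Jul 11; 16 mod 7 = 2, so Friday + 2 = Sunday.

Sunday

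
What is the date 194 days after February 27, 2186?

Feb has 28 days: +2 → Mar 1, 2186 (192 left).
Mar has 31 days: +31 → Apr 1, 2186 (161 left).
Apr has 30 days: +30 → May 1, 2186 (131 left).
May has 31 days: +31 → Jun 1, 2186 (100 left).
Jun has 30 days: +30 → Jul 1, 2186 (70 left).
Jul has 31 days: +31 → Aug 1, 2186 (39 left).
Aug has 31 days: +31 → Sep 1, 2186 (8 left).
+8 → Sep 9, 2186.

September 9, 2186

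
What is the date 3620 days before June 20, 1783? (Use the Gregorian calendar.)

−365 (one year) → Jun 20, 1782 (3255 left).
−365 (one year) → Jun 20, 1781 (2890 left).
−365 (one year) → Jun 20, 1780 (2525 left).
−366 (one year; includes Feb 29, 1780) → Jun 20, 1779 (2159 left).
−365 (one year) → Jun 20, 1778 (1794 left).
−365 (one year) → Jun 20, 1777 (1429 left).
−365 (one year) → Jun 20, 1776 (1064 left).
−366 (one year; includes Feb 29, 1776) → Jun 20, 1775 (698 left).
−365 (one year) → Jun 20, 1774 (333 left).
−20 → May 31, 1774 (end of May, 31 days; 313 left).
−31 → Apr 30, 1774 (end of Apr, 30 days; 282 left).
−30 → Mar 31, 1774 (end of Mar, 31 days; 252 left).
−31 → Feb 28, 1774 (end of Feb, 28 days; 221 left).
−28 → Jan 31, 1774 (end of Jan, 31 days; 193 left).
−31 → Dec 31, 1773 (end of Dec, 31 days; 162 left).
−31 → Nov 30, 1773 (end of Nov, 30 days; 131 left).
−30 → Oct 31, 1773 (end of Oct, 31 days; 101 left).
−31 → Sep 30, 1773 (end of Sep, 30 days; 70 left).
−30 → Aug 31, 1773 (end of Aug, 31 days; 40 left).
−31 → Jul 31, 1773 (end of Jul, 31 days; 9 left).
−9 → Jul 22, 1773.

July 22, 1773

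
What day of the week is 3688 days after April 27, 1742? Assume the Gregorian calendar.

Apr 27, 1742 is a Friday.
3688 mod 7 = 6, so 3688 days after a Friday is Friday + 6 = Thursday.

Thursday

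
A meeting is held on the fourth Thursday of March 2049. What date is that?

March 1, 2049 is a Monday.
The first Thursday is therefore March 4 (3 days later).
The fourth Thursday is 4 + 3×7 = March 25.

March 25, 2049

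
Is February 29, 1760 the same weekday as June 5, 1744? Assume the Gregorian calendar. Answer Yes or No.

From Jun 5, 1744 to Feb 29, 1760 is 5747 days.
5747 mod 7 = 0, so they are the same weekday.
(Jun 5, 1744 is a Friday; Feb 29, 1760 is a Friday.)

Yes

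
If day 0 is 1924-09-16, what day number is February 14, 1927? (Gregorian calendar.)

881

Sep 16, 1924 → Sep 16, 1925: 365 days.
Sep 16, 1925 → Sep 16, 1926: 365 days.
Sep 16, 1926 → Oct 16, 1926: 30 days (September has 30).
Oct 16, 1926 → Nov 16, 1926: 31 days (October has 31).
Nov 16, 1926 → Dec 16, 1926: 30 days (November has 30).
Dec 16, 1926 → Jan 16, 1927: 31 days (December has 31).
Jan 16, 1927 → Feb 14, 1927: 29 days.
Total: 881 days.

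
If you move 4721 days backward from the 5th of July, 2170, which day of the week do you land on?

Monday

Jul 5, 2170 is a Thursday.
4721 mod 7 = 3, so 4721 days before a Thursday is Thursday − 3 = Monday.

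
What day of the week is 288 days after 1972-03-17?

Saturday

First find the weekday of Mar 17, 1972. Doomsday rule: the anchor day for the 1900s is Wednesday. For year 72: 72÷12 = 6 r 0, and 0÷4 = 0, so 6+0+0 = 6.
Wednesday + 6 ≡ Tuesday — that's 1972's doomsday.
In March the doomsday date is Mar 14.
Mar 17 is 3 days after Mar 14; 3 mod 7 = 3, so Tuesday + 3 = Friday.
288 mod 7 = 1, so 288 days after a Friday is Friday + 1 = Saturday.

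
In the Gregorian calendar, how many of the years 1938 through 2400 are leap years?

Multiples of 4 in [1938,2400]: 116.
Of those, multiples of 100: 5 (not leap unless ÷400).
Multiples of 400: 2.
Leap years = 116 − 5 + 2 = 113.

113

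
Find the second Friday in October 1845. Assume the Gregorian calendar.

October 1, 1845 is a Wednesday.
The first Friday is therefore October 3 (2 days later).
The second Friday is 3 + 1×7 = October 10.

October 10, 1845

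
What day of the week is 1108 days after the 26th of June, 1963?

Friday

First find the weekday of Jun 26, 1963. Doomsday rule: the anchor day for the 1900s is Wednesday. For year 63: 63÷12 = 5 r 3, and 3÷4 = 0, so 5+3+0 = 8.
Wednesday + 8 ≡ Thursday — that's 1963's doomsday.
In June the doomsday date is Jun 6.
Jun 26 is 20 days after Jun 6; 20 mod 7 = 6, so Thursday + 6 = Wednesday.
1108 mod 7 = 2, so 1108 days after a Wednesday is Wednesday + 2 = Friday.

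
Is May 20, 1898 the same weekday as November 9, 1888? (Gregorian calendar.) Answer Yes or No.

From Nov 9, 1888 to May 20, 1898 is 3479 days.
3479 mod 7 = 0, so they are the same weekday.
(Nov 9, 1888 is a Friday; May 20, 1898 is a Friday.)

Yes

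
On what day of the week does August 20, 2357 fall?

Tuesday

Doomsday rule: the anchor day for the 2300s is Wednesday. For year 57: 57÷12 = 4 r 9, and 9÷4 = 2, so 4+9+2 = 15.
Wednesday + 15 ≡ Thursday — that's 2357's doomsday.
In August the doomsday date is Aug 8.
Aug 20 is 12 days after Aug 8; 12 mod 7 = 5, so Thursday + 5 = Tuesday.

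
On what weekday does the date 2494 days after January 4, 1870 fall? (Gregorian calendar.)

Thursday

Jan 4, 1870 is a Tuesday.
2494 mod 7 = 2, so 2494 days after a Tuesday is Tuesday + 2 = Thursday.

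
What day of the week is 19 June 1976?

Saturday

January 1, 1976 is a Thursday.
Jan 1, 1976 → Feb 1, 1976: 31 days (January has 31).
Feb 1, 1976 → Mar 1, 1976: 29 days (February has 29).
Mar 1, 1976 → Apr 1, 1976: 31 days (March has 31).
Apr 1, 1976 → May 1, 1976: 30 days (April has 30).
May 1, 1976 → Jun 1, 1976: 31 days (May has 31).
Jun 1, 1976 → Jun 19, 1976: 18 days.
Total: 170 days.
170 mod 7 = 2, so Thursday + 2 = Saturday.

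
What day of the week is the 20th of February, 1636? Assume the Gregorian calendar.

Doomsday rule: the anchor day for the 1600s is Tuesday. For year 36: 36÷12 = 3 r 0, and 0÷4 = 0, so 3+0+0 = 3.
Tuesday + 3 ≡ Friday — that's 1636's doomsday.
In February the doomsday date is Feb 29 (1636 is a leap year (divisible by 4)).
Feb 20 is 9 days before Feb 29; 9 mod 7 = 2, so Friday − 2 = Wednesday.

Wednesday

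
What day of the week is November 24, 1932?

Thursday

January 1, 1932 is a Friday.
Jan 1, 1932 → Feb 1, 1932: 31 days (January has 31).
Feb 1, 1932 → Mar 1, 1932: 29 days (February has 29).
Mar 1, 1932 → Apr 1, 1932: 31 days (March has 31).
Apr 1, 1932 → May 1, 1932: 30 days (April has 30).
May 1, 1932 → Jun 1, 1932: 31 days (May has 31).
Jun 1, 1932 → Jul 1, 1932: 30 days (June has 30).
Jul 1, 1932 → Aug 1, 1932: 31 days (July has 31).
Aug 1, 1932 → Sep 1, 1932: 31 days (August has 31).
Sep 1, 1932 → Oct 1, 1932: 30 days (September has 30).
Oct 1, 1932 → Nov 1, 1932: 31 days (October has 31).
Nov 1, 1932 → Nov 24, 1932: 23 days.
Total: 328 days.
328 mod 7 = 6, so Friday + 6 = Thursday.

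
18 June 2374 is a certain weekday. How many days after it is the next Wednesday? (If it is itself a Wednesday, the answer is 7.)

1

Jun 18, 2374 is a Tuesday.
From Tuesday to the next Wednesday is 1 day.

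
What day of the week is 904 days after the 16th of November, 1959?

First find the weekday of Nov 16, 1959. Doomsday rule: the anchor day for the 1900s is Wednesday. For year 59: 59÷12 = 4 r 11, and 11÷4 = 2, so 4+11+2 = 17.
Wednesday + 17 ≡ Saturday — that's 1959's doomsday.
In November the doomsday date is Nov 7.
Nov 16 is 9 days after Nov 7; 9 mod 7 = 2, so Saturday + 2 = Monday.
904 mod 7 = 1, so 904 days after a Monday is Monday + 1 = Tuesday.

Tuesday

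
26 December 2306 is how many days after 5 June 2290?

6047

Jun 5, 2290 → Jun 5, 2291: 365 days.
Jun 5, 2291 → Jun 5, 2292: 366 days (Feb 29, 2292 is in that span).
Jun 5, 2292 → Jun 5, 2293: 365 days.
Jun 5, 2293 → Jun 5, 2294: 365 days.
Jun 5, 2294 → Jun 5, 2295: 365 days.
Jun 5, 2295 → Jun 5, 2296: 366 days (Feb 29, 2296 is in that span).
Jun 5, 2296 → Jun 5, 2297: 365 days.
Jun 5, 2297 → Jun 5, 2298: 365 days.
Jun 5, 2298 → Jun 5, 2299: 365 days.
Jun 5, 2299 → Jun 5, 2300: 365 days.
Jun 5, 2300 → Jun 5, 2301: 365 days.
Jun 5, 2301 → Jun 5, 2302: 365 days.
Jun 5, 2302 → Jun 5, 2303: 365 days.
Jun 5, 2303 → Jun 5, 2304: 366 days (Feb 29, 2304 is in that span).
Jun 5, 2304 → Jun 5, 2305: 365 days.
Jun 5, 2305 → Jun 5, 2306: 365 days.
Jun 5, 2306 → Jul 5, 2306: 30 days (June has 30).
Jul 5, 2306 → Aug 5, 2306: 31 days (July has 31).
Aug 5, 2306 → Sep 5, 2306: 31 days (August has 31).
Sep 5, 2306 → Oct 5, 2306: 30 days (September has 30).
Oct 5, 2306 → Nov 5, 2306: 31 days (October has 31).
Nov 5, 2306 → Dec 5, 2306: 30 days (November has 30).
Dec 5, 2306 → Dec 26, 2306: 21 days.
Total: 6047 days.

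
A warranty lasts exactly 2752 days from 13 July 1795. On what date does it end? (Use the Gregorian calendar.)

January 25, 1803

+366 (one year; includes Feb 29, 1796) → Jul 13, 1796 (2386 left).
+365 (one year) → Jul 13, 1797 (2021 left).
+365 (one year) → Jul 13, 1798 (1656 left).
+365 (one year) → Jul 13, 1799 (1291 left).
+365 (one year) → Jul 13, 1800 (926 left).
+365 (one year) → Jul 13, 1801 (561 left).
+365 (one year) → Jul 13, 1802 (196 left).
Jul has 31 days: +19 → Aug 1, 1802 (177 left).
Aug has 31 days: +31 → Sep 1, 1802 (146 left).
Sep has 30 days: +30 → Oct 1, 1802 (116 left).
Oct has 31 days: +31 → Nov 1, 1802 (85 left).
Nov has 30 days: +30 → Dec 1, 1802 (55 left).
Dec has 31 days: +31 → Jan 1, 1803 (24 left).
+24 → Jan 25, 1803.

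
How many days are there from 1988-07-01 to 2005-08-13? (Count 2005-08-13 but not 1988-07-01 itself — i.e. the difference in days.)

Jul 1, 1988 → Jul 1, 1989: 365 days.
Jul 1, 1989 → Jul 1, 1990: 365 days.
Jul 1, 1990 → Jul 1, 1991: 365 days.
Jul 1, 1991 → Jul 1, 1992: 366 days (Feb 29, 1992 is in that span).
Jul 1, 1992 → Jul 1, 1993: 365 days.
Jul 1, 1993 → Jul 1, 1994: 365 days.
Jul 1, 1994 → Jul 1, 1995: 365 days.
Jul 1, 1995 → Jul 1, 1996: 366 days (Feb 29, 1996 is in that span).
Jul 1, 1996 → Jul 1, 1997: 365 days.
Jul 1, 1997 → Jul 1, 1998: 365 days.
Jul 1, 1998 → Jul 1, 1999: 365 days.
Jul 1, 1999 → Jul 1, 2000: 366 days (Feb 29, 2000 is in that span).
Jul 1, 2000 → Jul 1, 2001: 365 days.
Jul 1, 2001 → Jul 1, 2002: 365 days.
Jul 1, 2002 → Jul 1, 2003: 365 days.
Jul 1, 2003 → Jul 1, 2004: 366 days (Feb 29, 2004 is in that span).
Jul 1, 2004 → Jul 1, 2005: 365 days.
Jul 1, 2005 → Aug 1, 2005: 31 days (July has 31).
Aug 1, 2005 → Aug 13, 2005: 12 days.
Total: 6252 days.

6252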